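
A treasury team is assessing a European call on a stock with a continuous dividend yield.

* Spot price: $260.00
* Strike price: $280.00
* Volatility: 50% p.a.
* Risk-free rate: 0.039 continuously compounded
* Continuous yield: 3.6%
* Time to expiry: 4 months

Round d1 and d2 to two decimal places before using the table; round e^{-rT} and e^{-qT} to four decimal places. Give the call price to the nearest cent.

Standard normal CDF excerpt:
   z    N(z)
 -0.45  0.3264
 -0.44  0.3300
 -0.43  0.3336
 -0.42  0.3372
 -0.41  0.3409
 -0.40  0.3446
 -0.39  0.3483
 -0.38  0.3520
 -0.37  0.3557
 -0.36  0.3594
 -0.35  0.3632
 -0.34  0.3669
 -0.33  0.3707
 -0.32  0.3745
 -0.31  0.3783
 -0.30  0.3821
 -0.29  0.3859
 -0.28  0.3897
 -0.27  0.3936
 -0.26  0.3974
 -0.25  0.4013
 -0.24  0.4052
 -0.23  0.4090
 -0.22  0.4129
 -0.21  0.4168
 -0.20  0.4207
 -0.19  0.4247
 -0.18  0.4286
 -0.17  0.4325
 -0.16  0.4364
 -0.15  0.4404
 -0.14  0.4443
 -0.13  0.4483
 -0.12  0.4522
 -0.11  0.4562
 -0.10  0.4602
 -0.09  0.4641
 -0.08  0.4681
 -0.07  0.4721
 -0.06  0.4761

$21.96

σ√T = 0.5 × 0.5774 = 0.2887
d₁ = [ln(260/280) + (0.039 − 0.036 + 0.5²/2)·0.3333] / 0.2887 = [-0.0741 + 0.0427] / 0.2887 = -0.1089 ⇒ -0.11
d₂ = d₁ − σ√T = -0.1089 − 0.2887 = -0.3976 ⇒ -0.40
e^(−qT) = e^(−0.036·0.3333) = 0.9881;  e^(−rT) = e^(−0.039·0.3333) = 0.9871
N(d₁) = N(-0.11) = 0.4562;  N(d₂) = N(-0.40) = 0.3446
C = 260·0.9881·0.4562 − 280·0.9871·0.3446 = 117.2005 − 95.2433 = 21.9572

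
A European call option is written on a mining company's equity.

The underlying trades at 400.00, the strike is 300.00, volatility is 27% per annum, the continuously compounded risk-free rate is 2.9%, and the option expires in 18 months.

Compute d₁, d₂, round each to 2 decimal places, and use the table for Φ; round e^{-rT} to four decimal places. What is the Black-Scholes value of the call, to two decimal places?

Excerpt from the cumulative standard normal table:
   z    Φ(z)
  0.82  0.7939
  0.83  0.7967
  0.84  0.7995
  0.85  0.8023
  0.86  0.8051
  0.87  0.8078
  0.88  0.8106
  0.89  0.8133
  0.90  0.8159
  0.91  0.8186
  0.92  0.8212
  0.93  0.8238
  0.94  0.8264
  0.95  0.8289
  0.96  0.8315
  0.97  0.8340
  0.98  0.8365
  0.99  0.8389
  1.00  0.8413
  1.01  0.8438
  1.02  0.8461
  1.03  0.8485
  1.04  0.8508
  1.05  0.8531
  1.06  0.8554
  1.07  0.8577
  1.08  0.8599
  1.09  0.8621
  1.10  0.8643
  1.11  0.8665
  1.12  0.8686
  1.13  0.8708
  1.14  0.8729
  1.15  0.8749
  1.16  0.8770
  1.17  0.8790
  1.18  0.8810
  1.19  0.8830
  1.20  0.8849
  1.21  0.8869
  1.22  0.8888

σ√T = 0.27·√1.5 = 0.3307
ln(S/K) + (r + σ²/2)T = ln(400/300) + (0.029 + 0.27²/2)·1.5 = 0.2877 + 0.0982 = 0.3859
d₁ = 0.3859 / 0.3307 = 1.1669 ≈ 1.17
d₂ = d₁ − σ√T = 1.1669 − 0.3307 = 0.8362 ≈ 0.84
e^(−rT) = e^(−0.029·1.5) = 0.9574
N(d₁) = N(1.17) = 0.8790;  N(d₂) = N(0.84) = 0.7995
C = 400·0.8790 − 300·0.9574·0.7995 = 351.6000 − 229.6324 = 121.9676

121.97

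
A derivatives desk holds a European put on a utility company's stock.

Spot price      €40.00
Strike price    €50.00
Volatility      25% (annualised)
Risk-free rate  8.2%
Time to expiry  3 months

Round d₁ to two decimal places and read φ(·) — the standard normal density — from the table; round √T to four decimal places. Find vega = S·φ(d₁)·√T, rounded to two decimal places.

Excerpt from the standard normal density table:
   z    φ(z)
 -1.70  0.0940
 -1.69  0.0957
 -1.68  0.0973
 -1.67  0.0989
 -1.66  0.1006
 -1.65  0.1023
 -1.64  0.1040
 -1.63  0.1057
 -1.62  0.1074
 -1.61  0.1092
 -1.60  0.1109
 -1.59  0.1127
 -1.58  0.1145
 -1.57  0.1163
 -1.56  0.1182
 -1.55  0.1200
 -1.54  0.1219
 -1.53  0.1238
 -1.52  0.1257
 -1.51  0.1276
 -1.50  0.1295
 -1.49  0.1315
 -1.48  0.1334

σ√T = 0.25 × 0.5000 = 0.1250
ln(S/K) + (r + σ²/2)T = ln(40/50) + (0.082 + 0.25²/2)·0.25 = -0.2231 + 0.0283 = -0.1948
d₁ = -0.1948 / 0.1250 = -1.5586 ⇒ -1.56
√T = √0.25 = 0.5000
φ(d₁) = φ(-1.56) = 0.1182
vega = S·φ(d₁)·√T = 40·0.1182·0.5000 = 2.3640
(The call has the same vega.)

2.36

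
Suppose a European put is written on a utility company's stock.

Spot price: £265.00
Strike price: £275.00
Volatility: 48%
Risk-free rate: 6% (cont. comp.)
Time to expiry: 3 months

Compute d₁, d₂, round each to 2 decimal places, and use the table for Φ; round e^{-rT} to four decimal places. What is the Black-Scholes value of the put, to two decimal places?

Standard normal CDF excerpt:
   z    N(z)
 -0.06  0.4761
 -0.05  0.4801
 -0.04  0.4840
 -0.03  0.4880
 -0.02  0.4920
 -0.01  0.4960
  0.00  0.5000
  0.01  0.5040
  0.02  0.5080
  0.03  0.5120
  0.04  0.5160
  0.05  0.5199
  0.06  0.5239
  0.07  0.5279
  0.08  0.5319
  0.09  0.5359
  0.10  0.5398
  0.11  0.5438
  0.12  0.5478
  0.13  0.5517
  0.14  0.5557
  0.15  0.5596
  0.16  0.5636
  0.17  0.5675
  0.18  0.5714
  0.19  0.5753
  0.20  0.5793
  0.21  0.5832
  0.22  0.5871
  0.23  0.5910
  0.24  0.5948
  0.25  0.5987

£28.67

σ√T = 0.48·√0.25 = 0.2400
d₁ = [ln(265/275) + (0.06 + 0.48²/2)·0.25] / 0.2400 = [-0.0370 + 0.0438] / 0.2400 = 0.0282 ⇒ 0.03
d₂ = d₁ − σ√T = 0.0282 − 0.2400 = -0.2118 ⇒ -0.21
exp(−rT) = exp(−0.06·0.25) = 0.9851
N(−d₂) = N(0.21) = 0.5832;  N(−d₁) = N(-0.03) = 0.4880
P = 275·0.9851·0.5832 − 265·0.4880 = 157.9903 − 129.3200 = 28.6703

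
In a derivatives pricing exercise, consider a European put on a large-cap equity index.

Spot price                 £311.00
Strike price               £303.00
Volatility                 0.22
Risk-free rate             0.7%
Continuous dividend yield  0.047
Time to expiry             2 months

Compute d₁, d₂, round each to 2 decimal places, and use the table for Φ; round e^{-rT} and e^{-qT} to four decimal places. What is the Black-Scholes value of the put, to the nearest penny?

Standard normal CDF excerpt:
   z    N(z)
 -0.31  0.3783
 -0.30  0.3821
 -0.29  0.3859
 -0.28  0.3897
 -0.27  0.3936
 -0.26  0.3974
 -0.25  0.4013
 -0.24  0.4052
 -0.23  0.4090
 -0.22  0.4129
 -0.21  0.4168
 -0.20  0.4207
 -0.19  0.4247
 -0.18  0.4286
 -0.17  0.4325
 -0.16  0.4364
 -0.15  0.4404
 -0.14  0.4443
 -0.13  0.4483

σ√T = 0.22 × 0.4082 = 0.0898
d₁ = [ln(311/303) + (0.007 − 0.047 + ½·0.22²)·0.1667] / (σ√T) = (0.0261 − 0.0026) / 0.0898 = 0.2608 ≈ 0.26
d₂ = 0.2608 − 0.0898 = 0.1710 ≈ 0.17
e^(−qT) = e^(−0.047·0.1667) = 0.9922;  e^(−rT) = e^(−0.007·0.1667) = 0.9988
N(−d₂) = N(-0.17) = 0.4325;  N(−d₁) = N(-0.26) = 0.3974
P = 303·0.9988·0.4325 − 311·0.9922·0.3974 = 130.8902 − 122.6274 = 8.2629

£8.26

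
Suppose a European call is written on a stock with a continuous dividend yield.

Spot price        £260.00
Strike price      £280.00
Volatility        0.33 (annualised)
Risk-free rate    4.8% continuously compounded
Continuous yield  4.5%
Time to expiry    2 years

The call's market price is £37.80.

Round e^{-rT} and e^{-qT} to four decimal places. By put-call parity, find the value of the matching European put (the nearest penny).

£54.57

e^(−qT) = e^(−0.045·2) = 0.9139;  e^(−rT) = e^(−0.048·2) = 0.9085
Put-call parity: C − P = S·e^(−qT) − K·e^(−rT) = 260·0.9139 − 280·0.9085 = 237.6140 − 254.3800 = -16.7660
P = C − (C − P) = 37.80 − (-16.7660) = 54.5660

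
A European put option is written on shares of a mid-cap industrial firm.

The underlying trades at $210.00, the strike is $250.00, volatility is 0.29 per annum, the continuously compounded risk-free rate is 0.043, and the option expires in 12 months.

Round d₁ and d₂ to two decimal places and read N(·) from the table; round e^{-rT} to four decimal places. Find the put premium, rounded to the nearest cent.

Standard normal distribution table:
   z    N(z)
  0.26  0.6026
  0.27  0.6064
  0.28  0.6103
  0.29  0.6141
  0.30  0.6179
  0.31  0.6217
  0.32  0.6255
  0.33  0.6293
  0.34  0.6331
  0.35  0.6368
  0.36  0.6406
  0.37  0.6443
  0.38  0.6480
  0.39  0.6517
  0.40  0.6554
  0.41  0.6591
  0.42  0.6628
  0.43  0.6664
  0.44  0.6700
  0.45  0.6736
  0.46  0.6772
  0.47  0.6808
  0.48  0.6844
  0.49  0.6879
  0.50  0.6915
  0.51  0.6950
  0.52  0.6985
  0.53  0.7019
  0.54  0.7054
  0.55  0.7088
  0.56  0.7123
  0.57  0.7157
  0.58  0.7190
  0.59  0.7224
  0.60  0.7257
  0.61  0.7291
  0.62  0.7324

T = 1;  σ√T = 0.2900
ln(S/K) + (r + σ²/2)T = ln(210/250) + (0.043 + 0.29²/2)·1 = -0.1744 + 0.0850 = -0.0893
d₁ = -0.0893 / 0.2900 = -0.3079 ≈ -0.31
d₂ = d₁ − σ√T = -0.3079 − 0.2900 = -0.5979 ≈ -0.60
exp(−rT) = exp(−0.043·1) = 0.9579
N(−d₂) = N(0.60) = 0.7257;  N(−d₁) = N(0.31) = 0.6217
P = 250·0.9579·0.7257 − 210·0.6217 = 173.7870 − 130.5570 = 43.2300

$43.23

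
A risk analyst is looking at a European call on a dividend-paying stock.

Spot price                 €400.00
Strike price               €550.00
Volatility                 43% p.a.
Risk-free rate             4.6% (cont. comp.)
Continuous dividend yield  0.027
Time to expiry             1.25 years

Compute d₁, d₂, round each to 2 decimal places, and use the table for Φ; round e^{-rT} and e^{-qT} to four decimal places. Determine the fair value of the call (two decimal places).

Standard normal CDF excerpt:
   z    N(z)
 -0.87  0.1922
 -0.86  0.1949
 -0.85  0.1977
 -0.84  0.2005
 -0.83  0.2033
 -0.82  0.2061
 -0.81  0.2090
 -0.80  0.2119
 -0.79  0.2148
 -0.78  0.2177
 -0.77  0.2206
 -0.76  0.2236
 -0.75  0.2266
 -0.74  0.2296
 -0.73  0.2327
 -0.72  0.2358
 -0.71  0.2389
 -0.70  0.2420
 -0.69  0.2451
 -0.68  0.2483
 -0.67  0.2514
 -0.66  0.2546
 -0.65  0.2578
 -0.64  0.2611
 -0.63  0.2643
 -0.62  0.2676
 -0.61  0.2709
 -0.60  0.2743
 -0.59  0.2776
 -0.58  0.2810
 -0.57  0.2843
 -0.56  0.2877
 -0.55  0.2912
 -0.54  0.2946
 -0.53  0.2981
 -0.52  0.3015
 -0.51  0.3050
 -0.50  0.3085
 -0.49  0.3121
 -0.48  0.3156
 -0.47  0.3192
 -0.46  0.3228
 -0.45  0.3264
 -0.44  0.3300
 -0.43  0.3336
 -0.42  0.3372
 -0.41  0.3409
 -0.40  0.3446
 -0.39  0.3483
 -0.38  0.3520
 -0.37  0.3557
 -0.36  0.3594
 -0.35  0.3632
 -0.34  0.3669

€34.90

σ√T = 0.43·√1.25 = 0.4808
d₁ = [ln(400/550) + (0.046 − 0.027 + ½·0.43²)·1.25] / (σ√T) = (-0.3185 + 0.1393) / 0.4808 = -0.3726 ⇒ -0.37
d₂ = -0.3726 − 0.4808 = -0.8534 ⇒ -0.85
e^(−qT) = e^(−0.027·1.25) = 0.9668;  e^(−rT) = e^(−0.046·1.25) = 0.9441
N(d₁) = N(-0.37) = 0.3557;  N(d₂) = N(-0.85) = 0.1977
C = 400·0.9668·0.3557 − 550·0.9441·0.1977 = 137.5563 − 102.6567 = 34.8996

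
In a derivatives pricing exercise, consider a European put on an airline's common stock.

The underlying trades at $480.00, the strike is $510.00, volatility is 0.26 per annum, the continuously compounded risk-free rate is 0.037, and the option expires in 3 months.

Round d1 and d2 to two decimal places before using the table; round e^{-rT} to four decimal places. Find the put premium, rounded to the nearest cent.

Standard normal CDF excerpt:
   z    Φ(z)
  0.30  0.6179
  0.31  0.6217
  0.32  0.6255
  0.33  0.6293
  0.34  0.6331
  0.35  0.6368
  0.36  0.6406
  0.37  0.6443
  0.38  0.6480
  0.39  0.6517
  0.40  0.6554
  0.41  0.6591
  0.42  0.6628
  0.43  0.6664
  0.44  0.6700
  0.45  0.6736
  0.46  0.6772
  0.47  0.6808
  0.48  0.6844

σ√T = 0.26·√0.25 = 0.1300
d₁ = [ln(480/510) + (0.037 + 0.26²/2)·0.25] / 0.1300 = [-0.0606 + 0.0177] / 0.1300 = -0.3302 → -0.33
d₂ = d₁ − σ√T = -0.3302 − 0.1300 = -0.4602 → -0.46
e^(−rT) = e^(−0.037·0.25) = 0.9908
N(−d₂) = N(0.46) = 0.6772;  N(−d₁) = N(0.33) = 0.6293
P = 510·0.9908·0.6772 − 480·0.6293 = 342.1946 − 302.0640 = 40.1306

$40.13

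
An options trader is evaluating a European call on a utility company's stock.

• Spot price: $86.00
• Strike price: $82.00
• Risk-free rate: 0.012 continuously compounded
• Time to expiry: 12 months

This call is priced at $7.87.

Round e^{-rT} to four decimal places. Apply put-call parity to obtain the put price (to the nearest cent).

$2.89

e^(−rT) = e^(−0.012·1) = 0.9881
Put-call parity: C − P = S − K·e^(−rT) = 86 − 82·0.9881 = 86 − 81.0242 = 4.9758
P = C − (C − P) = 7.87 − (4.9758) = 2.8942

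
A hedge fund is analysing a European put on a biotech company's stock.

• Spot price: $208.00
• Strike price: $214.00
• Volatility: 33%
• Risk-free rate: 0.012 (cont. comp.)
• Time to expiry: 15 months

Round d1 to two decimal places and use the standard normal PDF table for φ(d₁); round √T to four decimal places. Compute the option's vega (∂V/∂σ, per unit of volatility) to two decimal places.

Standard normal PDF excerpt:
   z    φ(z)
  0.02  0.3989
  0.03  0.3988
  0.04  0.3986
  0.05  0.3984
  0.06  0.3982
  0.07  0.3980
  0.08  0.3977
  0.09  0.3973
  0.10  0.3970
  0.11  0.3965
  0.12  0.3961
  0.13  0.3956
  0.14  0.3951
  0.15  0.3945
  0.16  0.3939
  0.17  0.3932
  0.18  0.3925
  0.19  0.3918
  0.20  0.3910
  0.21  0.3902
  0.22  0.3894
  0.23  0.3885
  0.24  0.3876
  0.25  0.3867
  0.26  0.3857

91.74

σ√T = 0.33·√1.25 = 0.3690
d₁ = [ln(208/214) + (0.012 + 0.33²/2)·1.25] / 0.3690 = [-0.0284 + 0.0831] / 0.3690 = 0.1481 which rounds to 0.15
√T = √1.25 = 1.1180
φ(d₁) = φ(0.15) = 0.3945
vega = S·φ(d₁)·√T = 208·0.3945·1.1180 = 91.7386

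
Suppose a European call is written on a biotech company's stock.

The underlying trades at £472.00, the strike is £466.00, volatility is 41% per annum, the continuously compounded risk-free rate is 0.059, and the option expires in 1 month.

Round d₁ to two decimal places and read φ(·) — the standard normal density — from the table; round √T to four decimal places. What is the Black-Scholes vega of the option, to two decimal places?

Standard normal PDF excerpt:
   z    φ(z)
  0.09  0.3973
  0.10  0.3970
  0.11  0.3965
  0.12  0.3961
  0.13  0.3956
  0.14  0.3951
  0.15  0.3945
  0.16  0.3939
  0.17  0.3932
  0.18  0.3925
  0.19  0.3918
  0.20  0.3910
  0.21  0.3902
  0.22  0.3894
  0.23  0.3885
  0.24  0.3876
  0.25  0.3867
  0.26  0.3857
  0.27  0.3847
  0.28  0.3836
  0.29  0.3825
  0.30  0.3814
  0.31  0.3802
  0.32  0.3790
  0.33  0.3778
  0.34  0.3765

53.17

σ√T = 0.41·√0.08333 = 0.1184
d₁ = [ln(472/466) + (0.059 + 0.41²/2)·0.08333] / 0.1184 = [0.0128 + 0.0119] / 0.1184 = 0.2088 ≈ 0.21
√T = √0.08333 = 0.2887
φ(d₁) = φ(0.21) = 0.3902
vega = S·φ(d₁)·√T = 472·0.3902·0.2887 = 53.1711
(Call and put vega coincide under Black-Scholes.)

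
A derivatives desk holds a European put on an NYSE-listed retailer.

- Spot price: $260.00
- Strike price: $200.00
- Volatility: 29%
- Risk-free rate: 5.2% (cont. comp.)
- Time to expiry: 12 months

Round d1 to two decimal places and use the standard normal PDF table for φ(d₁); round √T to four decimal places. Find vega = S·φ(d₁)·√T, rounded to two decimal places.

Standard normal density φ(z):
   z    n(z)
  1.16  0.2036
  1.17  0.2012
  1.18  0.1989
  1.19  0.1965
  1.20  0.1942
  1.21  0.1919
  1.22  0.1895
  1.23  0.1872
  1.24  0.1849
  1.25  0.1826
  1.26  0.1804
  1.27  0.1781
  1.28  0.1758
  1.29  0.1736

48.67

σ√T = 0.29·√1 = 0.2900
d₁ = [ln(260/200) + (0.052 + 0.29²/2)·1] / 0.2900 = [0.2624 + 0.0940] / 0.2900 = 1.2290 ⇒ 1.23
√T = √1 = 1.0000
φ(d₁) = φ(1.23) = 0.1872
vega = S·φ(d₁)·√T = 260·0.1872·1.0000 = 48.6720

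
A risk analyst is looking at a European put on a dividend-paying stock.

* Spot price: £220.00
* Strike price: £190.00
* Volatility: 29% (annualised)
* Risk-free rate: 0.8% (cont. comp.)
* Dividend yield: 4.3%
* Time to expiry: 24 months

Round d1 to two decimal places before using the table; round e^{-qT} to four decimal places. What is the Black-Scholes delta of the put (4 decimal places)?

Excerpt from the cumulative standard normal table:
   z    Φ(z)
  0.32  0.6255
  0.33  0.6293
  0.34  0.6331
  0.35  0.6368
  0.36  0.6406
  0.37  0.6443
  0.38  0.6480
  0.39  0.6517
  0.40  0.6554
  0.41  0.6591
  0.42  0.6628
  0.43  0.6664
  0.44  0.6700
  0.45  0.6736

-0.3196

σ√T = 0.29 × 1.4142 = 0.4101
d₁ = [ln(220/190) + (0.008 − 0.043 + 0.29²/2)·2] / 0.4101 = [0.1466 + 0.0141] / 0.4101 = 0.3918 → 0.39
N(d₁) = N(0.39) = 0.6517
Δ_put = exp(−qT)·(N(d₁) − 1) = 0.9176·(0.6517 − 1) = -0.3196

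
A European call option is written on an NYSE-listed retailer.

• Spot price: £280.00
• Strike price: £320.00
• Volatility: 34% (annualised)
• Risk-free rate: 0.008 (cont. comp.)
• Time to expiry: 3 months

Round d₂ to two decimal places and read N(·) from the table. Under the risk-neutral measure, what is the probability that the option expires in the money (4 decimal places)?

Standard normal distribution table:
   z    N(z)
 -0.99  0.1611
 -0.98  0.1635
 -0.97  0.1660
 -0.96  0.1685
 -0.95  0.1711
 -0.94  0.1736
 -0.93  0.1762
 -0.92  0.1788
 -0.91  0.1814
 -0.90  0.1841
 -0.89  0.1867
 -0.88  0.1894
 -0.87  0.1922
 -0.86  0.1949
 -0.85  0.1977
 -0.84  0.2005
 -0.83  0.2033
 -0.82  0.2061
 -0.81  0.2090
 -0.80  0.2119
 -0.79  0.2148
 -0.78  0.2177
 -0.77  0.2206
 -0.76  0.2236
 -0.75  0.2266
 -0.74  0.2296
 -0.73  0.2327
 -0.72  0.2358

T = 0.25;  σ√T = 0.1700
d₁ = [ln(280/320) + (0.008 + ½·0.34²)·0.25] / (σ√T) = (-0.1335 + 0.0165) / 0.1700 = -0.6887 → -0.69
d₂ = -0.6887 − 0.1700 = -0.8587 → -0.86
Risk-neutral Pr[S_T > K] = N(d₂) = N(-0.86) = 0.1949

0.1949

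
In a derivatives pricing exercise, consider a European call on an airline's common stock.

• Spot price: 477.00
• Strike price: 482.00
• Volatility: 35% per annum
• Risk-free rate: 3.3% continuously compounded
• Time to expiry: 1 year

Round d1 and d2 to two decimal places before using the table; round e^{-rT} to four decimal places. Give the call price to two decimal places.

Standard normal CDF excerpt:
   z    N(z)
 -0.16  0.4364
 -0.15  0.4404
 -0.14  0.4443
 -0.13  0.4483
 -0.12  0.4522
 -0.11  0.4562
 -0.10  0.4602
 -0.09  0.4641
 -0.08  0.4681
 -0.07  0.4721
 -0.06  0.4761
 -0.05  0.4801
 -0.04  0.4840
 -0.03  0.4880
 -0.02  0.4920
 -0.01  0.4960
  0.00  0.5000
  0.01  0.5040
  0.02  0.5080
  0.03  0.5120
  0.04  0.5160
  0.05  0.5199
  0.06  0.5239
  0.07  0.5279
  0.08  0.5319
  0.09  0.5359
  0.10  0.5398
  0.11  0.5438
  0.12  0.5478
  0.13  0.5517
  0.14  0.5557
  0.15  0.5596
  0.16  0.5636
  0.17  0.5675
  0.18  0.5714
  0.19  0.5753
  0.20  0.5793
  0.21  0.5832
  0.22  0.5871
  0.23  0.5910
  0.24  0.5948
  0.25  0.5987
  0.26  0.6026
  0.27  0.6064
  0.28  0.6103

σ√T = 0.35·√1 = 0.3500
d₁ = [ln(477/482) + (0.033 + ½·0.35²)·1] / (σ√T) = (-0.0104 + 0.0943) / 0.3500 = 0.2395 ⇒ 0.24
d₂ = 0.2395 − 0.3500 = -0.1105 ⇒ -0.11
exp(−rT) = exp(−0.033·1) = 0.9675
N(d₁) = N(0.24) = 0.5948;  N(d₂) = N(-0.11) = 0.4562
C = 477·0.5948 − 482·0.9675·0.4562 = 283.7196 − 212.7420 = 70.9776

70.98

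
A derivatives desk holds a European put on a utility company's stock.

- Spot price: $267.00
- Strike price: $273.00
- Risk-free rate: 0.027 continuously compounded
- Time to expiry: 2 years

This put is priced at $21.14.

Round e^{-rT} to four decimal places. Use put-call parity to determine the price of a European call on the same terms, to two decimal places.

$29.50

e^(−rT) = e^(−0.027·2) = 0.9474
Put-call parity: C − P = S − K·e^(−rT) = 267 − 273·0.9474 = 267 − 258.6402 = 8.3598
C = P + (C − P) = 21.14 + (8.3598) = 29.4998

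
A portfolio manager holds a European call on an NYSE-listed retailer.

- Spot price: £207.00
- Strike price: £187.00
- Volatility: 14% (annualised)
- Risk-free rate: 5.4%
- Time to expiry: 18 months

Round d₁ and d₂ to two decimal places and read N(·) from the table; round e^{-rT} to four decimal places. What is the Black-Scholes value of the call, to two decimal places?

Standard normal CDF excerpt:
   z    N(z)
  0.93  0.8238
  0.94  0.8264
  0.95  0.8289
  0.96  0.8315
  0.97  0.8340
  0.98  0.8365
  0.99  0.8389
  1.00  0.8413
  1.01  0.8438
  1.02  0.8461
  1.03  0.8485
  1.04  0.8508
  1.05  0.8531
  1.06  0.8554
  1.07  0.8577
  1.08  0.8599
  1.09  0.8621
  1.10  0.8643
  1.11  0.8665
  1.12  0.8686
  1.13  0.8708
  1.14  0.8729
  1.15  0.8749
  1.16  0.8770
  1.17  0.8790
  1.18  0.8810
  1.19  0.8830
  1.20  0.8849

σ√T = 0.14 × 1.2247 = 0.1715
d₁ = [ln(207/187) + (0.054 + ½·0.14²)·1.5] / (σ√T) = (0.1016 + 0.0957) / 0.1715 = 1.1507 ≈ 1.15
d₂ = 1.1507 − 0.1715 = 0.9793 ≈ 0.98
e^(−rT) = e^(−0.054·1.5) = 0.9222
N(d₁) = N(1.15) = 0.8749;  N(d₂) = N(0.98) = 0.8365
C = 207·0.8749 − 187·0.9222·0.8365 = 181.1043 − 144.2556 = 36.8487

£36.85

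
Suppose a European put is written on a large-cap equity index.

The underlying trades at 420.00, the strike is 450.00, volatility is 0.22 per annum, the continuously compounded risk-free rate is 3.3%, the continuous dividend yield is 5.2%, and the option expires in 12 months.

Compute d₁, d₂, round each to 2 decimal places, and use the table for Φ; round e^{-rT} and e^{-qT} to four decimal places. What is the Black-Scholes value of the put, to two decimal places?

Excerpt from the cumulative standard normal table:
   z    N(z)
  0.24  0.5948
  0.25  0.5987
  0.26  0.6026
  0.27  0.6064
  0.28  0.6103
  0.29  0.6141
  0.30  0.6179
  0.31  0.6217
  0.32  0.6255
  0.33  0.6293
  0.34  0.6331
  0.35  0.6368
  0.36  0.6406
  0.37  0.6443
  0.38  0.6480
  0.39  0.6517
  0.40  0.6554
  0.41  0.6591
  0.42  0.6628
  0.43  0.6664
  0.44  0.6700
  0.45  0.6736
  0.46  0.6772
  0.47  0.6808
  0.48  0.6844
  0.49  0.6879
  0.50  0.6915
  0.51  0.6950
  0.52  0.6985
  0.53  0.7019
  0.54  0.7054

57.74

σ√T = 0.22 × 1.0000 = 0.2200
d₁ = [ln(420/450) + (0.033 − 0.052 + 0.22²/2)·1] / 0.2200 = [-0.0690 + 0.0052] / 0.2200 = -0.2900 ≈ -0.29
d₂ = d₁ − σ√T = -0.2900 − 0.2200 = -0.5100 ≈ -0.51
exp(−qT) = exp(−0.052·1) = 0.9493;  exp(−rT) = exp(−0.033·1) = 0.9675
N(−d₂) = N(0.51) = 0.6950;  N(−d₁) = N(0.29) = 0.6141
P = 450·0.9675·0.6950 − 420·0.9493·0.6141 = 302.5856 − 244.8454 = 57.7403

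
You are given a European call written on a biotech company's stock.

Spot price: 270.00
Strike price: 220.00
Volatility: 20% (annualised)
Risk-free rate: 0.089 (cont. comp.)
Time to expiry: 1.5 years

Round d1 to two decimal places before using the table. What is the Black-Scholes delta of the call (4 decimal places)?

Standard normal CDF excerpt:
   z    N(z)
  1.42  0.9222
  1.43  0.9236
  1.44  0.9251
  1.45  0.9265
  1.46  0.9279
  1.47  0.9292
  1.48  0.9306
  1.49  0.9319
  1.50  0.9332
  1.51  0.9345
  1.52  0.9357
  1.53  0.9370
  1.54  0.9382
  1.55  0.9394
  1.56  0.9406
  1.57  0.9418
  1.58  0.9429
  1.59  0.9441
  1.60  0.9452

T = 1.5;  σ√T = 0.2449
d₁ = [ln(270/220) + (0.089 + 0.2²/2)·1.5] / 0.2449 = [0.2048 + 0.1635] / 0.2449 = 1.5036 which rounds to 1.50
N(d₁) = N(1.50) = 0.9332
Δ_call = N(d₁) = 0.9332

0.9332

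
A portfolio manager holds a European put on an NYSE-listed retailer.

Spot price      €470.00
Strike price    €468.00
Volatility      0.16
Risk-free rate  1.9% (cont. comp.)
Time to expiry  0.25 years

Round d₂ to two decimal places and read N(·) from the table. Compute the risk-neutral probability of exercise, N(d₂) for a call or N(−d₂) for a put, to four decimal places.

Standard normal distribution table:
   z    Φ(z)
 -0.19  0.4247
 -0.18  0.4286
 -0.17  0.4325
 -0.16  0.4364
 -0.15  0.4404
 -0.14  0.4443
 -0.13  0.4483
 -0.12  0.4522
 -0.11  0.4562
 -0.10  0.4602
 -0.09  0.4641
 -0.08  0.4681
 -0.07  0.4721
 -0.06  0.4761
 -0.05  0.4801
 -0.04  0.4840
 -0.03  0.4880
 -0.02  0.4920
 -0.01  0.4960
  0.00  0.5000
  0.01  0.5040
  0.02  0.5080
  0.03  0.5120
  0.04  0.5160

0.4721

σ√T = 0.16 × 0.5000 = 0.0800
d₁ = [ln(470/468) + (0.019 + ½·0.16²)·0.25] / (σ√T) = (0.0043 + 0.0080) / 0.0800 = 0.1527 → 0.15
d₂ = 0.1527 − 0.0800 = 0.0727 → 0.07
Pr(exercise) under Q = N(−d₂) = N(-0.07) = 0.4721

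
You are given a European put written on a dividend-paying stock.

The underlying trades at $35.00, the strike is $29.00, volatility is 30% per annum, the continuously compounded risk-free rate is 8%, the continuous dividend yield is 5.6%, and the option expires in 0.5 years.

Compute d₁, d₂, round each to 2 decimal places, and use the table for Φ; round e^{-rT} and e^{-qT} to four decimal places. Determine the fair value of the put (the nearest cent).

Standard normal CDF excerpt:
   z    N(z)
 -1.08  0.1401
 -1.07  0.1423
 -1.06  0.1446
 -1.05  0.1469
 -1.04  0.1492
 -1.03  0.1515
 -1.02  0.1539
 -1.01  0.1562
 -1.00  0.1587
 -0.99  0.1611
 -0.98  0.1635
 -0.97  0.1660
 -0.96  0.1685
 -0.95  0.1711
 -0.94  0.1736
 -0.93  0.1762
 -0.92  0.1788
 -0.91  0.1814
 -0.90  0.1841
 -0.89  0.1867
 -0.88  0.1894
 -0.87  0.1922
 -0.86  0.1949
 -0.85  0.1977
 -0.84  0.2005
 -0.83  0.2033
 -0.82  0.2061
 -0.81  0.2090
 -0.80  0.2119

σ√T = 0.3 × 0.7071 = 0.2121
ln(S/K) + (r − q + σ²/2)T = ln(35/29) + (0.08 − 0.056 + 0.3²/2)·0.5 = 0.1881 + 0.0345 = 0.2226
d₁ = 0.2226 / 0.2121 = 1.0491 → 1.05
d₂ = d₁ − σ√T = 1.0491 − 0.2121 = 0.8370 → 0.84
exp(−qT) = exp(−0.056·0.5) = 0.9724;  exp(−rT) = exp(−0.08·0.5) = 0.9608
N(−d₂) = N(-0.84) = 0.2005;  N(−d₁) = N(-1.05) = 0.1469
P = 29·0.9608·0.2005 − 35·0.9724·0.1469 = 5.5866 − 4.9996 = 0.5870

$0.59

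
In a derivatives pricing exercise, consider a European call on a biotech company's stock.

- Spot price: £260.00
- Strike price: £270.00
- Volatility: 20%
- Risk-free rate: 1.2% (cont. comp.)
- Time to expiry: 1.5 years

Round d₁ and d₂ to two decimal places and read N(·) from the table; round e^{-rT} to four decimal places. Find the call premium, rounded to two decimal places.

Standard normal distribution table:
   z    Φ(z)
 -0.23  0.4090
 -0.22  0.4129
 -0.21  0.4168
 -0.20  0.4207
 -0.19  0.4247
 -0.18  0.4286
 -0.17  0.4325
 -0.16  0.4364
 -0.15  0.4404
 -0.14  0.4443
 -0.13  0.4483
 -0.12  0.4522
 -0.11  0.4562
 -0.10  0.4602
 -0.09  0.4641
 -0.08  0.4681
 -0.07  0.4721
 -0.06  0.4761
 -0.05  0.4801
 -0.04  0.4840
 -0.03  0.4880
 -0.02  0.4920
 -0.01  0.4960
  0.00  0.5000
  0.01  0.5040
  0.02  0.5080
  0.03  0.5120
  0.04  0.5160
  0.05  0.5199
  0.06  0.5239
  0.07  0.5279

σ√T = 0.2 × 1.2247 = 0.2449
d₁ = [ln(260/270) + (0.012 + 0.2²/2)·1.5] / 0.2449 = [-0.0377 + 0.0480] / 0.2449 = 0.0419 ⇒ 0.04
d₂ = d₁ − σ√T = 0.0419 − 0.2449 = -0.2031 ⇒ -0.20
exp(−rT) = exp(−0.012·1.5) = 0.9822
N(d₁) = N(0.04) = 0.5160;  N(d₂) = N(-0.20) = 0.4207
C = 260·0.5160 − 270·0.9822·0.4207 = 134.1600 − 111.5671 = 22.5929

£22.59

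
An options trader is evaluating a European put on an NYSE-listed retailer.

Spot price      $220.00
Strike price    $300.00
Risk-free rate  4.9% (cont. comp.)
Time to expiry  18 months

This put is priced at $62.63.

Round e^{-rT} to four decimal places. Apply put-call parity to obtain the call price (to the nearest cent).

$3.90

exp(−rT) = exp(−0.049·1.5) = 0.9291
Put-call parity: C − P = S − K·e^(−rT) = 220 − 300·0.9291 = 220 − 278.7300 = -58.7300
C = P + (C − P) = 62.63 + (-58.7300) = 3.9000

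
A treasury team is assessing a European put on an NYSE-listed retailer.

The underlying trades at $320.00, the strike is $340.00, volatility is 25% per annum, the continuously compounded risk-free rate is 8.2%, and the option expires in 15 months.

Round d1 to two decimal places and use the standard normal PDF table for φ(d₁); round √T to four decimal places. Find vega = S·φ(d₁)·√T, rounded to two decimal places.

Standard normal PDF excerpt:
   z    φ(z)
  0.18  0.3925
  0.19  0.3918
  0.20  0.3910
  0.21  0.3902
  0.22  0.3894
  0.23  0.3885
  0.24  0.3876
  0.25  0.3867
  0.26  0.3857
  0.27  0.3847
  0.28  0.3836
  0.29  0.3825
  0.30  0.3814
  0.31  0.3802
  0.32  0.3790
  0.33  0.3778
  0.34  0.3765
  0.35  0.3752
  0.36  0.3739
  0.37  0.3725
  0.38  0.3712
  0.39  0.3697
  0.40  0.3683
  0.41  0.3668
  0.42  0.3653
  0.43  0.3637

136.84

σ√T = 0.25·√1.25 = 0.2795
d₁ = [ln(320/340) + (0.082 + 0.25²/2)·1.25] / 0.2795 = [-0.0606 + 0.1416] / 0.2795 = 0.2896 which rounds to 0.29
√T = √1.25 = 1.1180
φ(d₁) = φ(0.29) = 0.3825
vega = S·φ(d₁)·√T = 320·0.3825·1.1180 = 136.8432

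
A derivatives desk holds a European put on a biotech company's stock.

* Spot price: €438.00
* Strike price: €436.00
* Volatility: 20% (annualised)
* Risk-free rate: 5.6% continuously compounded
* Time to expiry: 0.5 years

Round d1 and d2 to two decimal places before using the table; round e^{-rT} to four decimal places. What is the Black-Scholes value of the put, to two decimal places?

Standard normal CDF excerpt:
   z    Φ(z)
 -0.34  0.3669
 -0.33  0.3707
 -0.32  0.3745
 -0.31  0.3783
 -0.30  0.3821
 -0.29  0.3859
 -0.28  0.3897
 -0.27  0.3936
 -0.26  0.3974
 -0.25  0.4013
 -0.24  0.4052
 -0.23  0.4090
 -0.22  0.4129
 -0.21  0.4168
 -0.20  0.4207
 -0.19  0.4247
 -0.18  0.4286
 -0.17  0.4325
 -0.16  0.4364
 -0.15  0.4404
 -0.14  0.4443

€17.66

T = 0.5;  σ√T = 0.1414
d₁ = [ln(438/436) + (0.056 + 0.2²/2)·0.5] / 0.1414 = [0.0046 + 0.0380] / 0.1414 = 0.3011 ≈ 0.30
d₂ = d₁ − σ√T = 0.3011 − 0.1414 = 0.1596 ≈ 0.16
exp(−rT) = exp(−0.056·0.5) = 0.9724
N(−d₂) = N(-0.16) = 0.4364;  N(−d₁) = N(-0.30) = 0.3821
P = 436·0.9724·0.4364 − 438·0.3821 = 185.0189 − 167.3598 = 17.6591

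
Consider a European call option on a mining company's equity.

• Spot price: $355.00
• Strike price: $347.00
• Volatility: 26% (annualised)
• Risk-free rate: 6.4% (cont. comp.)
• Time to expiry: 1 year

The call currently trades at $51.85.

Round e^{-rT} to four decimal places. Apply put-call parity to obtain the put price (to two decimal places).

exp(−rT) = exp(−0.064·1) = 0.9380
Put-call parity: C − P = S − K·e^(−rT) = 355 − 347·0.9380 = 355 − 325.4860 = 29.5140
P = C − (C − P) = 51.85 − (29.5140) = 22.3360

$22.34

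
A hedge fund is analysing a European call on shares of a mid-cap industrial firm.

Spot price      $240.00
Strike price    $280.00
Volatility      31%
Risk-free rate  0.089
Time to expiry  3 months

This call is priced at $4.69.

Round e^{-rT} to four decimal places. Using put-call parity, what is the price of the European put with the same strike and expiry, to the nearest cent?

$38.53

exp(−rT) = exp(−0.089·0.25) = 0.9780
Put-call parity: C − P = S − K·e^(−rT) = 240 − 280·0.9780 = 240 − 273.8400 = -33.8400
P = C − (C − P) = 4.69 − (-33.8400) = 38.5300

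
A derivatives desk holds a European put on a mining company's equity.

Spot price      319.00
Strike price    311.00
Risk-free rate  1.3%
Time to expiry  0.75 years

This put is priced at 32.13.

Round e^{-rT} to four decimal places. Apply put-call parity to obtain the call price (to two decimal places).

43.15

exp(−rT) = exp(−0.013·0.75) = 0.9903
Put-call parity: C − P = S − K·e^(−rT) = 319 − 311·0.9903 = 319 − 307.9833 = 11.0167
C = P + (C − P) = 32.13 + (11.0167) = 43.1467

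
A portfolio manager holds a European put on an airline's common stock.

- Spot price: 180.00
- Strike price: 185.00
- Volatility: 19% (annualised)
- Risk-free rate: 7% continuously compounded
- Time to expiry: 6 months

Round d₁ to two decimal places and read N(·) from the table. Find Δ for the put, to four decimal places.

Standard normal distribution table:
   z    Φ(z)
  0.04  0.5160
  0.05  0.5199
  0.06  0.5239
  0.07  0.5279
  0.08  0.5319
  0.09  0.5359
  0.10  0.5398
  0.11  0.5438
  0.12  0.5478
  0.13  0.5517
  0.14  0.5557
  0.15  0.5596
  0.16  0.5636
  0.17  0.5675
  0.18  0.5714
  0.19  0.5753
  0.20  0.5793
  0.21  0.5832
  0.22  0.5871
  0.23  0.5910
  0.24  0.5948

-0.4522

T = 0.5;  σ√T = 0.1344
d₁ = [ln(180/185) + (0.07 + 0.19²/2)·0.5] / 0.1344 = [-0.0274 + 0.0440] / 0.1344 = 0.1238 which rounds to 0.12
N(d₁) = N(0.12) = 0.5478
Δ_put = N(d₁) − 1 = 0.5478 − 1 = -0.4522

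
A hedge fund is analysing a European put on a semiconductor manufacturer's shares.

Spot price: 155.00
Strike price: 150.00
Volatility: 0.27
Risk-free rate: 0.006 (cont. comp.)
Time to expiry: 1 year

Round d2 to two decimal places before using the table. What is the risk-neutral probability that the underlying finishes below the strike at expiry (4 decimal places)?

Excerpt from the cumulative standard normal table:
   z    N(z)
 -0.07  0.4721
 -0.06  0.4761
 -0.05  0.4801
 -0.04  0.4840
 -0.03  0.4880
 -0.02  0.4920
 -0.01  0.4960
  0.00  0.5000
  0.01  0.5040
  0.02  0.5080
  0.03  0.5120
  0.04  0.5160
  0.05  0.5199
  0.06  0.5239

σ√T = 0.27·√1 = 0.2700
d₁ = [ln(155/150) + (0.006 + 0.27²/2)·1] / 0.2700 = [0.0328 + 0.0425] / 0.2700 = 0.2787 → 0.28
d₂ = d₁ − σ√T = 0.2787 − 0.2700 = 0.0087 → 0.01
Risk-neutral Pr[S_T < K] = N(−d₂) = N(-0.01) = 0.4960

0.4960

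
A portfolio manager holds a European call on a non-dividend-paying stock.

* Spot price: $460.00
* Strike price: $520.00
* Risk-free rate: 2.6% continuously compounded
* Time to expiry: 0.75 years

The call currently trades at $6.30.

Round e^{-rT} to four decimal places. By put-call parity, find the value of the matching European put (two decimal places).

e^(−rT) = e^(−0.026·0.75) = 0.9807
Put-call parity: C − P = S − K·e^(−rT) = 460 − 520·0.9807 = 460 − 509.9640 = -49.9640
P = C − (C − P) = 6.30 − (-49.9640) = 56.2640

$56.26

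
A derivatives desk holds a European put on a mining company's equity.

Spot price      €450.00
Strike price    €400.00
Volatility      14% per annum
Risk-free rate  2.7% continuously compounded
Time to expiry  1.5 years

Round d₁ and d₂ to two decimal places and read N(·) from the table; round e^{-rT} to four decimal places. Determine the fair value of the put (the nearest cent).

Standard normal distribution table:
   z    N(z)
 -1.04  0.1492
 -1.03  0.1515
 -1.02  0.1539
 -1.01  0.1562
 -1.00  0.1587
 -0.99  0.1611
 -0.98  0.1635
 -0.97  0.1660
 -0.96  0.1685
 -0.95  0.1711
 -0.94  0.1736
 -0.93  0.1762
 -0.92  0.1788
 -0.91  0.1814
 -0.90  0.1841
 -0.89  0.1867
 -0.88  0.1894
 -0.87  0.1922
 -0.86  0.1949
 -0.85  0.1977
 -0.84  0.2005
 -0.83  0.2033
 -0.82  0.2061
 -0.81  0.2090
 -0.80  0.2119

€6.73

σ√T = 0.14 × 1.2247 = 0.1715
d₁ = [ln(450/400) + (0.027 + ½·0.14²)·1.5] / (σ√T) = (0.1178 + 0.0552) / 0.1715 = 1.0089 ≈ 1.01
d₂ = 1.0089 − 0.1715 = 0.8374 ≈ 0.84
exp(−rT) = exp(−0.027·1.5) = 0.9603
N(−d₂) = N(-0.84) = 0.2005;  N(−d₁) = N(-1.01) = 0.1562
P = 400·0.9603·0.2005 − 450·0.1562 = 77.0161 − 70.2900 = 6.7261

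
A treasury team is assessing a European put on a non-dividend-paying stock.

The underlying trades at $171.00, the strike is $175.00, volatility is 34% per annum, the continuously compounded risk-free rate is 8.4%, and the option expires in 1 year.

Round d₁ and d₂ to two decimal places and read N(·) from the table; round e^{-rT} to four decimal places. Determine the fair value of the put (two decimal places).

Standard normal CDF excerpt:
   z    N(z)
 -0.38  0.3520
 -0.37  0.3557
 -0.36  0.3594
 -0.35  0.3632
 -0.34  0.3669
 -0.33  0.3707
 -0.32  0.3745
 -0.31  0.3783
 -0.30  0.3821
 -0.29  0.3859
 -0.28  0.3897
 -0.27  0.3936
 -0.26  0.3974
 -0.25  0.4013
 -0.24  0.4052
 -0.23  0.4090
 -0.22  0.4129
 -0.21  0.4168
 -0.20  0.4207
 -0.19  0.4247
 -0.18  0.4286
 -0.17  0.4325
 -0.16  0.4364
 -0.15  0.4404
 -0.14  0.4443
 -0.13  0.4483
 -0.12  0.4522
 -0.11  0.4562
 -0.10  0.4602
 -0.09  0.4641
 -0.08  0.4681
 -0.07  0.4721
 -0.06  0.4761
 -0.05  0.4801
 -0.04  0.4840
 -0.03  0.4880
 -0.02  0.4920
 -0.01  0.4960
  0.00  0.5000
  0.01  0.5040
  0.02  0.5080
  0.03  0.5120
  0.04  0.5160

$17.70

T = 1;  σ√T = 0.3400
d₁ = [ln(171/175) + (0.084 + ½·0.34²)·1] / (σ√T) = (-0.0231 + 0.1418) / 0.3400 = 0.3491 which rounds to 0.35
d₂ = 0.3491 − 0.3400 = 0.0091 which rounds to 0.01
e^(−rT) = e^(−0.084·1) = 0.9194
N(−d₂) = N(-0.01) = 0.4960;  N(−d₁) = N(-0.35) = 0.3632
P = 175·0.9194·0.4960 − 171·0.3632 = 79.8039 − 62.1072 = 17.6967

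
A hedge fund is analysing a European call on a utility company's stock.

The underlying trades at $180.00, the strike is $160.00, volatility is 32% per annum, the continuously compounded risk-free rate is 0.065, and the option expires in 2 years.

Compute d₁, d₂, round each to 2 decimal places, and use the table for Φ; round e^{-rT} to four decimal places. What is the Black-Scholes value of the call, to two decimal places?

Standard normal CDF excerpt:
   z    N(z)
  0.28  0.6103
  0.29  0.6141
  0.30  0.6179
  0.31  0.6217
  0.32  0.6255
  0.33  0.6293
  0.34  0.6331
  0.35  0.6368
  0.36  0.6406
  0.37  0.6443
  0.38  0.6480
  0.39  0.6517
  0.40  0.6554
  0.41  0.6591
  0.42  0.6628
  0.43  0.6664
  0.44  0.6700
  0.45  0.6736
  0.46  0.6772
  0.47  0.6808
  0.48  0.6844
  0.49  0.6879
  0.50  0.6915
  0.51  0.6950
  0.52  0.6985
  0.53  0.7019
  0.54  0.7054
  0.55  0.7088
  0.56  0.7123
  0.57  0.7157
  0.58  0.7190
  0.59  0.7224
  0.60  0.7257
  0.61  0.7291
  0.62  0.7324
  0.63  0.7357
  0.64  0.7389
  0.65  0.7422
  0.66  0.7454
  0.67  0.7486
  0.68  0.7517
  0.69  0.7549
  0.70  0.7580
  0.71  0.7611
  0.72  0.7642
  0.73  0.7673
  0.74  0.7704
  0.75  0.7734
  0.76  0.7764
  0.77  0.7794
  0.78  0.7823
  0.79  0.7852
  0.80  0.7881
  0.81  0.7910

T = 2;  σ√T = 0.4525
ln(S/K) + (r + σ²/2)T = ln(180/160) + (0.065 + 0.32²/2)·2 = 0.1178 + 0.2324 = 0.3502
d₁ = 0.3502 / 0.4525 = 0.7738 which rounds to 0.77
d₂ = d₁ − σ√T = 0.7738 − 0.4525 = 0.3213 which rounds to 0.32
e^(−rT) = e^(−0.065·2) = 0.8781
N(d₁) = N(0.77) = 0.7794;  N(d₂) = N(0.32) = 0.6255
C = 180·0.7794 − 160·0.8781·0.6255 = 140.2920 − 87.8802 = 52.4118

$52.41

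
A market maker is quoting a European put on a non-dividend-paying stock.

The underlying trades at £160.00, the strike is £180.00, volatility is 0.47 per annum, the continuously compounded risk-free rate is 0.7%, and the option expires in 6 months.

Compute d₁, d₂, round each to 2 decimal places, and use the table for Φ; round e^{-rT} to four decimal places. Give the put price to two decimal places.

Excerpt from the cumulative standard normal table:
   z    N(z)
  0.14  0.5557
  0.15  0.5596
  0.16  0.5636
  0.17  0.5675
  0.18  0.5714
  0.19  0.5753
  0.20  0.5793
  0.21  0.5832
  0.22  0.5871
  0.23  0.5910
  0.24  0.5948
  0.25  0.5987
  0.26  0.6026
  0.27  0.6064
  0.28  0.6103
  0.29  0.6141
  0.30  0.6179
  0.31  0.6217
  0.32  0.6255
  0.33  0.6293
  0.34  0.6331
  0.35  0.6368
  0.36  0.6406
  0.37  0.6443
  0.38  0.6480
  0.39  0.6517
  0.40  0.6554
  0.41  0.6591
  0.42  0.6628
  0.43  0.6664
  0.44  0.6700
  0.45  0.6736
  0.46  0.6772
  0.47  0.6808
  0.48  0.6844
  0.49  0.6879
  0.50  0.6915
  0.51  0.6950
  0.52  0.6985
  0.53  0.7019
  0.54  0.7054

£33.24

σ√T = 0.47·√0.5 = 0.3323
ln(S/K) + (r + σ²/2)T = ln(160/180) + (0.007 + 0.47²/2)·0.5 = -0.1178 + 0.0587 = -0.0591
d₁ = -0.0591 / 0.3323 = -0.1777 which rounds to -0.18
d₂ = d₁ − σ√T = -0.1777 − 0.3323 = -0.5100 which rounds to -0.51
exp(−rT) = exp(−0.007·0.5) = 0.9965
N(−d₂) = N(0.51) = 0.6950;  N(−d₁) = N(0.18) = 0.5714
P = 180·0.9965·0.6950 − 160·0.5714 = 124.6621 − 91.4240 = 33.2381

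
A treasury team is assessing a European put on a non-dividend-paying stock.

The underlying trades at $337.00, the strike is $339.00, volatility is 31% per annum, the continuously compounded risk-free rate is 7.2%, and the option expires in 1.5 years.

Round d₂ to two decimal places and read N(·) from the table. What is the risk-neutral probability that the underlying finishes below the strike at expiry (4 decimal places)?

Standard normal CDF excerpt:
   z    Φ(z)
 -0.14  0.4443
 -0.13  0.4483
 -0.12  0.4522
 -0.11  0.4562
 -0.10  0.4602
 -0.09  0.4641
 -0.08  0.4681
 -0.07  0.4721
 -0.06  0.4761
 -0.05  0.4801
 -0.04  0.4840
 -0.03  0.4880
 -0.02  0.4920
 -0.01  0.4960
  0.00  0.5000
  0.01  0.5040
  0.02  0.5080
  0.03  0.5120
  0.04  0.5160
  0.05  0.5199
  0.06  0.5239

0.4681

T = 1.5;  σ√T = 0.3797
d₁ = [ln(337/339) + (0.072 + 0.31²/2)·1.5] / 0.3797 = [-0.0059 + 0.1801] / 0.3797 = 0.4587 ≈ 0.46
d₂ = d₁ − σ√T = 0.4587 − 0.3797 = 0.0790 ≈ 0.08
Risk-neutral Pr[S_T < K] = N(−d₂) = N(-0.08) = 0.4681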